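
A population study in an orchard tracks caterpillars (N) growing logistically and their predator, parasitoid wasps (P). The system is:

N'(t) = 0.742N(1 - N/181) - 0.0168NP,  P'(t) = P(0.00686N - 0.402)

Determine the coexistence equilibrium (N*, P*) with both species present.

From dP/dt = 0 with P > 0: 0.00686N* = 0.402, so N* = 58.6.
Substitute into dN/dt = 0: 0.742(1 - 58.6/181) = 0.0168P*.
The bracket is 0.676, giving P* = 0.502/0.0168 = 29.9.

N* ≈ 58.6, P* ≈ 29.9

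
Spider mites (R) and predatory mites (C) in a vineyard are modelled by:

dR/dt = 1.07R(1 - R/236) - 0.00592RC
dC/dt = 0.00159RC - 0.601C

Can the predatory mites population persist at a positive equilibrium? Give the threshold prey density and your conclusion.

Threshold R = 378; K < 378, so no, the predator goes extinct.

The predator equation gives dC/dt > 0 only when R > 0.601/0.00159 = 378.
Without the predator, R → K = 236. Since 236 < 378, the predator cannot invade.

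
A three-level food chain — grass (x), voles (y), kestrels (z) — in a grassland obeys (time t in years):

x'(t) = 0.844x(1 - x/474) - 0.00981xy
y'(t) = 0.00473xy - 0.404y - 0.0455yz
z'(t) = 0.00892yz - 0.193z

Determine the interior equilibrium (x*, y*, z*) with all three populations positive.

From dz/dt = 0: 0.00892y* = 0.193, so y* = 21.6.
From dx/dt = 0: 0.844(1 - x*/474) = 0.00981·21.6, giving x* = 474·(1 - 0.251) = 355.
From dy/dt = 0: 0.00473·355 - 0.404 = 0.0455z*, so z* = 1.27/0.0455 = 28.

x* ≈ 355, y* ≈ 21.6, z* ≈ 28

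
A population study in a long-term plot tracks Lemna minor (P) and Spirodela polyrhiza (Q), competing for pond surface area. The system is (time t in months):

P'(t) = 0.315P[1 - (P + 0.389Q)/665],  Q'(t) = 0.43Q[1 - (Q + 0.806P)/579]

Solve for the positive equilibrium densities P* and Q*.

P* ≈ 641, Q* ≈ 62.7

Setting both brackets to zero gives the nullclines P + 0.389Q = 665 and 0.806P + Q = 579.
Substituting Q = 579 - 0.806P into the first: P(1 - 0.389·0.806) = 665 - 0.389·579.
So P* = 440/0.686 = 641, and then Q* = 579 - 0.806·641 = 62.7.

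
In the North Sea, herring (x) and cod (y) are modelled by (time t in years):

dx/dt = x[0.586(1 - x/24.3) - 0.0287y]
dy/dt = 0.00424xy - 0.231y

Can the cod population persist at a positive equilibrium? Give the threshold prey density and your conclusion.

The predator equation gives dy/dt > 0 only when x > 0.231/0.00424 = 54.5.
Without the predator, x → K = 24.3. Since 24.3 < 54.5, the predator cannot invade.

Threshold x = 54.5; K < 54.5, so no, the predator goes extinct.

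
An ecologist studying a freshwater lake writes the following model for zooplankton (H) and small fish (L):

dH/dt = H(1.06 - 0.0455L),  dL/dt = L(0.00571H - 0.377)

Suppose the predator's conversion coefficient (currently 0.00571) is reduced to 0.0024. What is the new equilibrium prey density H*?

H* ≈ 157

At the interior fixed point, setting dL/dt = 0 with L > 0 fixes H* = (predator death rate)/(HL coefficient) — independent of the other coefficients.
With the change, H* = 0.377/0.0024 = 157; it rises from 66.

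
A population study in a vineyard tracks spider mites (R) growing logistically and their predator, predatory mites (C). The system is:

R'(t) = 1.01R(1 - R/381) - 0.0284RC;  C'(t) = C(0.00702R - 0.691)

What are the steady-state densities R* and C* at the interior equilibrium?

R* ≈ 98.4, C* ≈ 26.4

From dC/dt = 0 with C > 0: 0.00702R* = 0.691, so R* = 98.4.
Substitute into dR/dt = 0: 1.01(1 - 98.4/381) = 0.0284C*.
The bracket is 0.742, giving C* = 0.749/0.0284 = 26.4.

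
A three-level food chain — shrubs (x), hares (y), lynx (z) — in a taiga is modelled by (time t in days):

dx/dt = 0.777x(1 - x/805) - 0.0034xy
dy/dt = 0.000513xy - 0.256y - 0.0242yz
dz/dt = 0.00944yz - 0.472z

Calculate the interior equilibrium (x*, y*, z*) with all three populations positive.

From dz/dt = 0: 0.00944y* = 0.472, so y* = 50.
From dx/dt = 0: 0.777(1 - x*/805) = 0.0034·50, giving x* = 805·(1 - 0.219) = 629.
From dy/dt = 0: 0.000513·629 - 0.256 = 0.0242z*, so z* = 0.0666/0.0242 = 2.75.

x* ≈ 629, y* ≈ 50, z* ≈ 2.75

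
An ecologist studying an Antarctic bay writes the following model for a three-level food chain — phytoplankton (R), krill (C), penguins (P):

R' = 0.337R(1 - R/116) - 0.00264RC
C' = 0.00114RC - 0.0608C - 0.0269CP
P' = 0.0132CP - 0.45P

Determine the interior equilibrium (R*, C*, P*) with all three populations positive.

R* ≈ 85, C* ≈ 34.1, P* ≈ 1.34

From dP/dt = 0: 0.0132C* = 0.45, so C* = 34.1.
From dR/dt = 0: 0.337(1 - R*/116) = 0.00264·34.1, giving R* = 116·(1 - 0.267) = 85.
From dC/dt = 0: 0.00114·85 - 0.0608 = 0.0269P*, so P* = 0.0361/0.0269 = 1.34.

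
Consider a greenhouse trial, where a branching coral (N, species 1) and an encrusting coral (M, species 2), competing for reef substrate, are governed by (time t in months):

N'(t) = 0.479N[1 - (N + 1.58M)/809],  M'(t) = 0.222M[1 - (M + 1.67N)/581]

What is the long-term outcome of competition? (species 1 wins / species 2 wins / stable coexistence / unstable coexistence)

Compare the nullcline intercepts: K1/α12 = 809/1.58 = 512 < K2 = 581; K2/α21 = 581/1.67 = 348 < K1 = 809.
Since both are reversed, neither can invade when rare; the interior point is a saddle.

unstable coexistence (outcome depends on initial conditions)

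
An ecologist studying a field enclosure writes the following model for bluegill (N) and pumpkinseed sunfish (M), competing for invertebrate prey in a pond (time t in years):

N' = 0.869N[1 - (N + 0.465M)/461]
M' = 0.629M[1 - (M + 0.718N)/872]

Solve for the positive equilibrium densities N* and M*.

N* ≈ 83.3, M* ≈ 812

Setting both brackets to zero gives the nullclines N + 0.465M = 461 and 0.718N + M = 872.
Substituting M = 872 - 0.718N into the first: N(1 - 0.465·0.718) = 461 - 0.465·872.
So N* = 55.5/0.666 = 83.3, and then M* = 872 - 0.718·83.3 = 812.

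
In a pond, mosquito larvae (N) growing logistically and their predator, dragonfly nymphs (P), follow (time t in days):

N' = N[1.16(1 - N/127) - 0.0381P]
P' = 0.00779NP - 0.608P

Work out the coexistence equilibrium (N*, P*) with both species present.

N* ≈ 78, P* ≈ 11.7

From dP/dt = 0 with P > 0: 0.00779N* = 0.608, so N* = 78.
Substitute into dN/dt = 0: 1.16(1 - 78/127) = 0.0381P*.
The bracket is 0.385, giving P* = 0.447/0.0381 = 11.7.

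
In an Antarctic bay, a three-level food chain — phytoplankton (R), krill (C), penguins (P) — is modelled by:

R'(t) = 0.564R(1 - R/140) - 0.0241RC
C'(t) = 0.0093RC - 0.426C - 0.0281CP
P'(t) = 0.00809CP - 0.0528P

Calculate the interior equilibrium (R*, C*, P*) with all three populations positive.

R* ≈ 101, C* ≈ 6.53, P* ≈ 18.3

From dP/dt = 0: 0.00809C* = 0.0528, so C* = 6.53.
From dR/dt = 0: 0.564(1 - R*/140) = 0.0241·6.53, giving R* = 140·(1 - 0.279) = 101.
From dC/dt = 0: 0.0093·101 - 0.426 = 0.0281P*, so P* = 0.513/0.0281 = 18.3.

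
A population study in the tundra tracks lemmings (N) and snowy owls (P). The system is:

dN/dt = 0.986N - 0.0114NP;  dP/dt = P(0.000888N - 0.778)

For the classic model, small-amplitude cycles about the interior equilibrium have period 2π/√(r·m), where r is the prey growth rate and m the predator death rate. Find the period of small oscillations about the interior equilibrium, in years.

Here r = 0.986 and m = 0.778, so r·m = 0.767.
ω = √0.767 = 0.876 per year, hence T = 2π/ω ≈ 7.17 years.

T ≈ 7.17 years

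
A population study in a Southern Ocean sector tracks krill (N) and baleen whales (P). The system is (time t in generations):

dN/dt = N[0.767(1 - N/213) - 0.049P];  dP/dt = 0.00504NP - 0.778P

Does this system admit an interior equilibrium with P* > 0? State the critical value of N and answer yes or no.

The predator equation gives dP/dt > 0 only when N > 0.778/0.00504 = 154.
Without the predator, N → K = 213. Since 213 > 154, the predator can invade and persist.

Threshold N = 154; K > 154, so yes, the predator persists.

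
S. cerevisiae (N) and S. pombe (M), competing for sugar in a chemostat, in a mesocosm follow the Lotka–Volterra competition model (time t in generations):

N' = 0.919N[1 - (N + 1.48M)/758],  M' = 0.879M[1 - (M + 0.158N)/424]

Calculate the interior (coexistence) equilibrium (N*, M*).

Setting both brackets to zero gives the nullclines N + 1.48M = 758 and 0.158N + M = 424.
Substituting M = 424 - 0.158N into the first: N(1 - 1.48·0.158) = 758 - 1.48·424.
So N* = 130/0.766 = 170, and then M* = 424 - 0.158·170 = 397.

N* ≈ 170, M* ≈ 397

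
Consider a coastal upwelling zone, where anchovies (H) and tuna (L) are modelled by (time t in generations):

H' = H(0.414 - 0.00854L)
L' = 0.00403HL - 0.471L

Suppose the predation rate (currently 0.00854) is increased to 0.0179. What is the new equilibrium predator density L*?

At the interior fixed point, setting dH/dt = 0 with H > 0 fixes L* = (prey growth rate)/(HL coefficient) — independent of the other coefficients.
With the change, L* = 0.414/0.0179 = 23.1; it falls from 48.5.

L* ≈ 23.1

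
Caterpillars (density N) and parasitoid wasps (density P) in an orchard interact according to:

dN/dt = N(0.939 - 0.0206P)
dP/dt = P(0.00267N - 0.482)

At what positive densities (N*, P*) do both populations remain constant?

Set dP/dt = 0 with P > 0: 0.00267N - 0.482 = 0, so N* = 0.482/0.00267 = 181.
Set dN/dt = 0 with N > 0: 0.939 - 0.0206P = 0, so P* = 0.939/0.0206 = 45.6.

N* ≈ 181, P* ≈ 45.6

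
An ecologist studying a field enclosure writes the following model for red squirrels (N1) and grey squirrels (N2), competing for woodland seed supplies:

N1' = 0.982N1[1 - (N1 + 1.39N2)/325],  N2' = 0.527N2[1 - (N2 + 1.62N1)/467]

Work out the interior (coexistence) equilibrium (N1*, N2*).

Setting both brackets to zero gives the nullclines N1 + 1.39N2 = 325 and 1.62N1 + N2 = 467.
Substituting N2 = 467 - 1.62N1 into the first: N1(1 - 1.39·1.62) = 325 - 1.39·467.
So N1* = -324/-1.25 = 259, and then N2* = 467 - 1.62·259 = 47.5.

N1* ≈ 259, N2* ≈ 47.5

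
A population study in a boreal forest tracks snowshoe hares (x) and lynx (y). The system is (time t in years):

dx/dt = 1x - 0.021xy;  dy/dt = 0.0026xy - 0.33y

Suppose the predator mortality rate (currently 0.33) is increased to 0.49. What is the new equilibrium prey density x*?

At the interior fixed point, setting dy/dt = 0 with y > 0 fixes x* = (predator death rate)/(xy coefficient) — independent of the other coefficients.
With the change, x* = 0.49/0.0026 = 188; it rises from 127.

x* ≈ 188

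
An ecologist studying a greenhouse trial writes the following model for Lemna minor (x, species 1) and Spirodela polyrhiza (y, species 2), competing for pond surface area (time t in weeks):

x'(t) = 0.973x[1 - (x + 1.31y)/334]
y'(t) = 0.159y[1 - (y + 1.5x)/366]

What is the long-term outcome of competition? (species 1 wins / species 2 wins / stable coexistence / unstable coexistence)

unstable coexistence (outcome depends on initial conditions)

Compare the nullcline intercepts: K1/α12 = 334/1.31 = 255 < K2 = 366; K2/α21 = 366/1.5 = 244 < K1 = 334.
Since both are reversed, neither can invade when rare; the interior point is a saddle.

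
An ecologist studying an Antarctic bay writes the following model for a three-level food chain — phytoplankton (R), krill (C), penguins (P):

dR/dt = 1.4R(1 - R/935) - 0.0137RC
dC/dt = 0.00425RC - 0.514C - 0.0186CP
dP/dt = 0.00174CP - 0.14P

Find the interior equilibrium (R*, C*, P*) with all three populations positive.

R* ≈ 199, C* ≈ 80.5, P* ≈ 17.8

From dP/dt = 0: 0.00174C* = 0.14, so C* = 80.5.
From dR/dt = 0: 1.4(1 - R*/935) = 0.0137·80.5, giving R* = 935·(1 - 0.787) = 199.
From dC/dt = 0: 0.00425·199 - 0.514 = 0.0186P*, so P* = 0.331/0.0186 = 17.8.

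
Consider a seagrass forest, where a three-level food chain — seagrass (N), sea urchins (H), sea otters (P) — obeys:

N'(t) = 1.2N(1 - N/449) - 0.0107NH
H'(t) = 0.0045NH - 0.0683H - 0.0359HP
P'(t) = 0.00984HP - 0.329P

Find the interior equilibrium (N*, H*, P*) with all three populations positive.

N* ≈ 315, H* ≈ 33.4, P* ≈ 37.6

From dP/dt = 0: 0.00984H* = 0.329, so H* = 33.4.
From dN/dt = 0: 1.2(1 - N*/449) = 0.0107·33.4, giving N* = 449·(1 - 0.298) = 315.
From dH/dt = 0: 0.0045·315 - 0.0683 = 0.0359P*, so P* = 1.35/0.0359 = 37.6.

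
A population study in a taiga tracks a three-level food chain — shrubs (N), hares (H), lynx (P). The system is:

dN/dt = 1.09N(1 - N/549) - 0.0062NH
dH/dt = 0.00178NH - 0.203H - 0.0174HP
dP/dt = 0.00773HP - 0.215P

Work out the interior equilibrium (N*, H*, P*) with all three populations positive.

N* ≈ 462, H* ≈ 27.8, P* ≈ 35.6

From dP/dt = 0: 0.00773H* = 0.215, so H* = 27.8.
From dN/dt = 0: 1.09(1 - N*/549) = 0.0062·27.8, giving N* = 549·(1 - 0.158) = 462.
From dH/dt = 0: 0.00178·462 - 0.203 = 0.0174P*, so P* = 0.62/0.0174 = 35.6.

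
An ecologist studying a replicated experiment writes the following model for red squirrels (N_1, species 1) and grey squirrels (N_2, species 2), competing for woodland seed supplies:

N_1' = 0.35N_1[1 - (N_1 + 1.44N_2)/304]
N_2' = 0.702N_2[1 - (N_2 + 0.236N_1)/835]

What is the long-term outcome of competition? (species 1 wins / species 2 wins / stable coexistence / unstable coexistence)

Compare the nullcline intercepts: K1/α12 = 304/1.44 = 211 < K2 = 835; K2/α21 = 835/0.236 = 3540 > K1 = 304.
Since the inequalities point opposite ways, species 2 can invade but species 1 cannot.

species 2 excludes species 1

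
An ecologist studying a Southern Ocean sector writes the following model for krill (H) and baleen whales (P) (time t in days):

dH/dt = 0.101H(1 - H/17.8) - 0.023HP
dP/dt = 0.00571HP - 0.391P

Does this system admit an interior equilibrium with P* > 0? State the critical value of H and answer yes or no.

Threshold H = 68.5; K < 68.5, so no, the predator goes extinct.

The predator equation gives dP/dt > 0 only when H > 0.391/0.00571 = 68.5.
Without the predator, H → K = 17.8. Since 17.8 < 68.5, the predator cannot invade.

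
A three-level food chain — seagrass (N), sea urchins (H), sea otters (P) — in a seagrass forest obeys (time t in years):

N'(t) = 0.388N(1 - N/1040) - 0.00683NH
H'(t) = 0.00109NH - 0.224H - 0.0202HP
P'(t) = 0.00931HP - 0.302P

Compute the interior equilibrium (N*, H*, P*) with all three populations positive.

From dP/dt = 0: 0.00931H* = 0.302, so H* = 32.4.
From dN/dt = 0: 0.388(1 - N*/1040) = 0.00683·32.4, giving N* = 1040·(1 - 0.571) = 446.
From dH/dt = 0: 0.00109·446 - 0.224 = 0.0202P*, so P* = 0.262/0.0202 = 13.

N* ≈ 446, H* ≈ 32.4, P* ≈ 13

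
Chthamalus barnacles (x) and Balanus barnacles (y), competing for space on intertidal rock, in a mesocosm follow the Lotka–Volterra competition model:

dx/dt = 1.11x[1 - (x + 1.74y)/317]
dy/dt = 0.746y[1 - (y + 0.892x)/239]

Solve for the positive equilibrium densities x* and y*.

Setting both brackets to zero gives the nullclines x + 1.74y = 317 and 0.892x + y = 239.
Substituting y = 239 - 0.892x into the first: x(1 - 1.74·0.892) = 317 - 1.74·239.
So x* = -98.9/-0.552 = 179, and then y* = 239 - 0.892·179 = 79.3.

x* ≈ 179, y* ≈ 79.3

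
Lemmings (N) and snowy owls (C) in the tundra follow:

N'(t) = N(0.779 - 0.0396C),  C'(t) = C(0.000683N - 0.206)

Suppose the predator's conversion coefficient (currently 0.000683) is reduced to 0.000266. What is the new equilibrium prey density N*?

N* ≈ 774

At the interior fixed point, setting dC/dt = 0 with C > 0 fixes N* = (predator death rate)/(NC coefficient) — independent of the other coefficients.
With the change, N* = 0.206/0.000266 = 774; it rises from 302.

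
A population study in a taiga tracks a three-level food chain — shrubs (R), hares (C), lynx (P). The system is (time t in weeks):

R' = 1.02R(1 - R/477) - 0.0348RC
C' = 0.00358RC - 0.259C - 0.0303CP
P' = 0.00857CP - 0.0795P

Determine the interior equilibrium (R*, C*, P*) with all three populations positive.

R* ≈ 326, C* ≈ 9.28, P* ≈ 30

From dP/dt = 0: 0.00857C* = 0.0795, so C* = 9.28.
From dR/dt = 0: 1.02(1 - R*/477) = 0.0348·9.28, giving R* = 477·(1 - 0.316) = 326.
From dC/dt = 0: 0.00358·326 - 0.259 = 0.0303P*, so P* = 0.908/0.0303 = 30.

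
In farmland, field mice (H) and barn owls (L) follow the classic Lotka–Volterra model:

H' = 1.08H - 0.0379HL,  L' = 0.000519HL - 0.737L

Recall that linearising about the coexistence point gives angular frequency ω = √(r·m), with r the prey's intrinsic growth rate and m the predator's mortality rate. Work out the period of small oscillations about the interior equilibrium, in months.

Here r = 1.08 and m = 0.737, so r·m = 0.796.
ω = √0.796 = 0.892 per month, hence T = 2π/ω ≈ 7.04 months.

T ≈ 7.04 months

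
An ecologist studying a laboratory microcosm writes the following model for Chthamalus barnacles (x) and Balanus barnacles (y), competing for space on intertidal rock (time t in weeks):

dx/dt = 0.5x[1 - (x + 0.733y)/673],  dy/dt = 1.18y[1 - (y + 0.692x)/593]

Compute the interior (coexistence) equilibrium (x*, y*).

Setting both brackets to zero gives the nullclines x + 0.733y = 673 and 0.692x + y = 593.
Substituting y = 593 - 0.692x into the first: x(1 - 0.733·0.692) = 673 - 0.733·593.
So x* = 238/0.493 = 484, and then y* = 593 - 0.692·484 = 258.

x* ≈ 484, y* ≈ 258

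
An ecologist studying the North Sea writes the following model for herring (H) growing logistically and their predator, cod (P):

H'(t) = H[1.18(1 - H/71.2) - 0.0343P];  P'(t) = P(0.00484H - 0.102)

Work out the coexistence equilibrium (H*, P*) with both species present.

From dP/dt = 0 with P > 0: 0.00484H* = 0.102, so H* = 21.1.
Substitute into dH/dt = 0: 1.18(1 - 21.1/71.2) = 0.0343P*.
The bracket is 0.704, giving P* = 0.831/0.0343 = 24.2.

H* ≈ 21.1, P* ≈ 24.2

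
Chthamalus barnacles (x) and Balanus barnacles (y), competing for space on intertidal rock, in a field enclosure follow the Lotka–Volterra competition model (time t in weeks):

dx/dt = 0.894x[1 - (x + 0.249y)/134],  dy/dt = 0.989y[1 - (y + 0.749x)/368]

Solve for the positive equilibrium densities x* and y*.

Setting both brackets to zero gives the nullclines x + 0.249y = 134 and 0.749x + y = 368.
Substituting y = 368 - 0.749x into the first: x(1 - 0.249·0.749) = 134 - 0.249·368.
So x* = 42.4/0.813 = 52.1, and then y* = 368 - 0.749·52.1 = 329.

x* ≈ 52.1, y* ≈ 329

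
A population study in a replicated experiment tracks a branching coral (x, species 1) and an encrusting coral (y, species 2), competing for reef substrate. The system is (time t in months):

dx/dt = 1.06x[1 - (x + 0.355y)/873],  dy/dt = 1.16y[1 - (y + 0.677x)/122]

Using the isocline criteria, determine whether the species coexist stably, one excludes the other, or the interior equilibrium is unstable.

species 1 excludes species 2

Compare the nullcline intercepts: K1/α12 = 873/0.355 = 2460 > K2 = 122; K2/α21 = 122/0.677 = 180 < K1 = 873.
Since the inequalities point opposite ways, species 1 can invade but species 2 cannot.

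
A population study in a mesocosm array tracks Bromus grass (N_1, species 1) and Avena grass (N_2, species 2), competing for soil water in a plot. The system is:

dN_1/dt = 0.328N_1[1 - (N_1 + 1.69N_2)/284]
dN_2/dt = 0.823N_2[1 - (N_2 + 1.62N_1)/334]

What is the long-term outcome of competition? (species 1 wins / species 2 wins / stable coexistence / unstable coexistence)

Compare the nullcline intercepts: K1/α12 = 284/1.69 = 168 < K2 = 334; K2/α21 = 334/1.62 = 206 < K1 = 284.
Since both are reversed, neither can invade when rare; the interior point is a saddle.

unstable coexistence (outcome depends on initial conditions)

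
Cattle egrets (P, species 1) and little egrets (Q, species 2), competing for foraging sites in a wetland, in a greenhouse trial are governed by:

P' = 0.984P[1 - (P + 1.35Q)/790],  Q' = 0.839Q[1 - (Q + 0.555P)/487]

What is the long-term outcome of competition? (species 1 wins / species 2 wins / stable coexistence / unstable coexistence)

stable coexistence

Compare the nullcline intercepts: K1/α12 = 790/1.35 = 585 > K2 = 487; K2/α21 = 487/0.555 = 877 > K1 = 790.
Since both inequalities hold, each species can invade when rare, so the interior equilibrium is stable.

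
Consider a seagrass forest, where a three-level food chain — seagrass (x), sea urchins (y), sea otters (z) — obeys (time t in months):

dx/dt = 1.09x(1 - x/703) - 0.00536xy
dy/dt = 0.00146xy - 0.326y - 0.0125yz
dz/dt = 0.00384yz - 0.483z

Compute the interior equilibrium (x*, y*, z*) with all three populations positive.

From dz/dt = 0: 0.00384y* = 0.483, so y* = 126.
From dx/dt = 0: 1.09(1 - x*/703) = 0.00536·126, giving x* = 703·(1 - 0.619) = 268.
From dy/dt = 0: 0.00146·268 - 0.326 = 0.0125z*, so z* = 0.0655/0.0125 = 5.24.

x* ≈ 268, y* ≈ 126, z* ≈ 5.24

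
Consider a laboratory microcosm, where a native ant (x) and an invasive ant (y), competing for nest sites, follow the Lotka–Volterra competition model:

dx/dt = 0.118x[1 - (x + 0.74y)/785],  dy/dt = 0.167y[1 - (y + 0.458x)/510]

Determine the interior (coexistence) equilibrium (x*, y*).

Setting both brackets to zero gives the nullclines x + 0.74y = 785 and 0.458x + y = 510.
Substituting y = 510 - 0.458x into the first: x(1 - 0.74·0.458) = 785 - 0.74·510.
So x* = 408/0.661 = 617, and then y* = 510 - 0.458·617 = 228.

x* ≈ 617, y* ≈ 228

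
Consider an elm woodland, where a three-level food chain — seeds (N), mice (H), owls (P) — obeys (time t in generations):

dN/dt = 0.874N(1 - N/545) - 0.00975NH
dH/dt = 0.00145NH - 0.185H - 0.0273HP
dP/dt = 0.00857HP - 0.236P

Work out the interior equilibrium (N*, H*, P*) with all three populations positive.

From dP/dt = 0: 0.00857H* = 0.236, so H* = 27.5.
From dN/dt = 0: 0.874(1 - N*/545) = 0.00975·27.5, giving N* = 545·(1 - 0.307) = 378.
From dH/dt = 0: 0.00145·378 - 0.185 = 0.0273P*, so P* = 0.362/0.0273 = 13.3.

N* ≈ 378, H* ≈ 27.5, P* ≈ 13.3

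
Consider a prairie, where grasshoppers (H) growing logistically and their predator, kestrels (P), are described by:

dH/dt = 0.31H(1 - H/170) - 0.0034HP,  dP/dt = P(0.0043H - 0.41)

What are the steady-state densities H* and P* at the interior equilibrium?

From dP/dt = 0 with P > 0: 0.0043H* = 0.41, so H* = 95.3.
Substitute into dH/dt = 0: 0.31(1 - 95.3/170) = 0.0034P*.
The bracket is 0.439, giving P* = 0.136/0.0034 = 40.

H* ≈ 95.3, P* ≈ 40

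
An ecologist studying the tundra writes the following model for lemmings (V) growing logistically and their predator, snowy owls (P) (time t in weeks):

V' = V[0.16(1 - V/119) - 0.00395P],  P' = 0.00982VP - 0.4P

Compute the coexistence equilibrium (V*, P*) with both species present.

From dP/dt = 0 with P > 0: 0.00982V* = 0.4, so V* = 40.7.
Substitute into dV/dt = 0: 0.16(1 - 40.7/119) = 0.00395P*.
The bracket is 0.658, giving P* = 0.105/0.00395 = 26.6.

V* ≈ 40.7, P* ≈ 26.6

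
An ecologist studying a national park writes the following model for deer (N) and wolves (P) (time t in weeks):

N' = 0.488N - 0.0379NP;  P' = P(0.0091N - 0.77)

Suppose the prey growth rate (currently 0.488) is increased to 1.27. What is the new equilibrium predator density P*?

P* ≈ 33.5

At the interior fixed point, setting dN/dt = 0 with N > 0 fixes P* = (prey growth rate)/(NP coefficient) — independent of the other coefficients.
With the change, P* = 1.27/0.0379 = 33.5; it rises from 12.9.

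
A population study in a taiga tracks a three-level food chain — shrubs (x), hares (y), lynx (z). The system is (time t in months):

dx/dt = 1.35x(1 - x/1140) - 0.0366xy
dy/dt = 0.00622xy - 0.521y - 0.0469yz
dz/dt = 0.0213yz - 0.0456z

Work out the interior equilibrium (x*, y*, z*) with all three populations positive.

x* ≈ 1070, y* ≈ 2.14, z* ≈ 131

From dz/dt = 0: 0.0213y* = 0.0456, so y* = 2.14.
From dx/dt = 0: 1.35(1 - x*/1140) = 0.0366·2.14, giving x* = 1140·(1 - 0.058) = 1070.
From dy/dt = 0: 0.00622·1070 - 0.521 = 0.0469z*, so z* = 6.16/0.0469 = 131.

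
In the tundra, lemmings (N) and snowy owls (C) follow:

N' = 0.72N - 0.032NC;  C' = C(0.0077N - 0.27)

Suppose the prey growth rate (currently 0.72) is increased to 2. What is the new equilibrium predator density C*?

C* ≈ 62.5

At the interior fixed point, setting dN/dt = 0 with N > 0 fixes C* = (prey growth rate)/(NC coefficient) — independent of the other coefficients.
With the change, C* = 2/0.032 = 62.5; it rises from 22.5.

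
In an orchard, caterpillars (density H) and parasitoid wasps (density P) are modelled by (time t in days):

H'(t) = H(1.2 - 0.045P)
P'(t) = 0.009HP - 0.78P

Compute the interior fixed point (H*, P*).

H* ≈ 86.7, P* ≈ 26.7

Set dP/dt = 0 with P > 0: 0.009H - 0.78 = 0, so H* = 0.78/0.009 = 86.7.
Set dH/dt = 0 with H > 0: 1.2 - 0.045P = 0, so P* = 1.2/0.045 = 26.7.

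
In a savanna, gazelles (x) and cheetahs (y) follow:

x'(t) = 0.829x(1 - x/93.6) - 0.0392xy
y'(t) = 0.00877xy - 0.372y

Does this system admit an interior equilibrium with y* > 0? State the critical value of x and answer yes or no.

The predator equation gives dy/dt > 0 only when x > 0.372/0.00877 = 42.4.
Without the predator, x → K = 93.6. Since 93.6 > 42.4, the predator can invade and persist.

Threshold x = 42.4; K > 42.4, so yes, the predator persists.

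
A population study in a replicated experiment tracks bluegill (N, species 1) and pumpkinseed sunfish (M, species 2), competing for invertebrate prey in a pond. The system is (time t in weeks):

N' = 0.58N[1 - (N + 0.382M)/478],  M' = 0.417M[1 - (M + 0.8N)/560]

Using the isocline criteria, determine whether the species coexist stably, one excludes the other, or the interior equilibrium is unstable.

stable coexistence

Compare the nullcline intercepts: K1/α12 = 478/0.382 = 1250 > K2 = 560; K2/α21 = 560/0.8 = 700 > K1 = 478.
Since both inequalities hold, each species can invade when rare, so the interior equilibrium is stable.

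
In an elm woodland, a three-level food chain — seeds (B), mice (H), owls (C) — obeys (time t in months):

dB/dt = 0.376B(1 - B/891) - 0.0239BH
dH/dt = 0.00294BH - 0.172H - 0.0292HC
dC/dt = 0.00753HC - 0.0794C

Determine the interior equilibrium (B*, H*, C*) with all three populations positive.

From dC/dt = 0: 0.00753H* = 0.0794, so H* = 10.5.
From dB/dt = 0: 0.376(1 - B*/891) = 0.0239·10.5, giving B* = 891·(1 - 0.67) = 294.
From dH/dt = 0: 0.00294·294 - 0.172 = 0.0292C*, so C* = 0.692/0.0292 = 23.7.

B* ≈ 294, H* ≈ 10.5, C* ≈ 23.7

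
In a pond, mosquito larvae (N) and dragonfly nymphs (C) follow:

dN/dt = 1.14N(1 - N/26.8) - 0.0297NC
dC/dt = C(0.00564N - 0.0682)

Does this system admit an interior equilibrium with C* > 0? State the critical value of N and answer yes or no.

Threshold N = 12.1; K > 12.1, so yes, the predator persists.

The predator equation gives dC/dt > 0 only when N > 0.0682/0.00564 = 12.1.
Without the predator, N → K = 26.8. Since 26.8 > 12.1, the predator can invade and persist.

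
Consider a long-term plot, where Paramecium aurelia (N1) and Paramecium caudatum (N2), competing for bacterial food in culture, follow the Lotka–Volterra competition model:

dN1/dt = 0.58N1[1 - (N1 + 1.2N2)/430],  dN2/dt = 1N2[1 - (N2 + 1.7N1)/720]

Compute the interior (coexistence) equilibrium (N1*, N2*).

Setting both brackets to zero gives the nullclines N1 + 1.2N2 = 430 and 1.7N1 + N2 = 720.
Substituting N2 = 720 - 1.7N1 into the first: N1(1 - 1.2·1.7) = 430 - 1.2·720.
So N1* = -434/-1.04 = 417, and then N2* = 720 - 1.7·417 = 10.6.

N1* ≈ 417, N2* ≈ 10.6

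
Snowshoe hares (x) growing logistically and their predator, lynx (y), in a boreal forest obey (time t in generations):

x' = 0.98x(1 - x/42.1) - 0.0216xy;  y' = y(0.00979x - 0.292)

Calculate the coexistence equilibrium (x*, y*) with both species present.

x* ≈ 29.8, y* ≈ 13.2

From dy/dt = 0 with y > 0: 0.00979x* = 0.292, so x* = 29.8.
Substitute into dx/dt = 0: 0.98(1 - 29.8/42.1) = 0.0216y*.
The bracket is 0.292, giving y* = 0.286/0.0216 = 13.2.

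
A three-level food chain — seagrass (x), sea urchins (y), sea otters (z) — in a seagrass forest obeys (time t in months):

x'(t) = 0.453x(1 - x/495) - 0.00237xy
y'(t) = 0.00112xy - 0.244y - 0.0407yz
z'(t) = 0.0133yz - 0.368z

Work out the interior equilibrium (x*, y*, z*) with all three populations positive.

From dz/dt = 0: 0.0133y* = 0.368, so y* = 27.7.
From dx/dt = 0: 0.453(1 - x*/495) = 0.00237·27.7, giving x* = 495·(1 - 0.145) = 423.
From dy/dt = 0: 0.00112·423 - 0.244 = 0.0407z*, so z* = 0.23/0.0407 = 5.65.

x* ≈ 423, y* ≈ 27.7, z* ≈ 5.65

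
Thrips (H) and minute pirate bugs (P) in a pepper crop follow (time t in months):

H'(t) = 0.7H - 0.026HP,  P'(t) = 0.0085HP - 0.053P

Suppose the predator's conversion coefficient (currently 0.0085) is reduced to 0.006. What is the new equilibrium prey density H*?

H* ≈ 8.83

At the interior fixed point, setting dP/dt = 0 with P > 0 fixes H* = (predator death rate)/(HP coefficient) — independent of the other coefficients.
With the change, H* = 0.053/0.006 = 8.83; it rises from 6.24.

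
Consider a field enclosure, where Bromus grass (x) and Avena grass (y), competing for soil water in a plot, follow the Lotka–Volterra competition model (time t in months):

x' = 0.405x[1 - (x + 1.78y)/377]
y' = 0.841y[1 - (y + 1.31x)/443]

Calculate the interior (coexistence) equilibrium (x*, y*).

Setting both brackets to zero gives the nullclines x + 1.78y = 377 and 1.31x + y = 443.
Substituting y = 443 - 1.31x into the first: x(1 - 1.78·1.31) = 377 - 1.78·443.
So x* = -412/-1.33 = 309, and then y* = 443 - 1.31·309 = 38.2.

x* ≈ 309, y* ≈ 38.2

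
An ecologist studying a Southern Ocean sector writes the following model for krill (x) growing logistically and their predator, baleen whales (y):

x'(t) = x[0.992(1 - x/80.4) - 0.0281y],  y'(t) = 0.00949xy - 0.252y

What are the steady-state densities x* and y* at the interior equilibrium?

x* ≈ 26.6, y* ≈ 23.6

From dy/dt = 0 with y > 0: 0.00949x* = 0.252, so x* = 26.6.
Substitute into dx/dt = 0: 0.992(1 - 26.6/80.4) = 0.0281y*.
The bracket is 0.67, giving y* = 0.664/0.0281 = 23.6.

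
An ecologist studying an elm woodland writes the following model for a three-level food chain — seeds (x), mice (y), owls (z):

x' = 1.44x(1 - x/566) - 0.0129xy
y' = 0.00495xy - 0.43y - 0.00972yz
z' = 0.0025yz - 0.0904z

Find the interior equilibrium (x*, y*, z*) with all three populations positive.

From dz/dt = 0: 0.0025y* = 0.0904, so y* = 36.2.
From dx/dt = 0: 1.44(1 - x*/566) = 0.0129·36.2, giving x* = 566·(1 - 0.324) = 383.
From dy/dt = 0: 0.00495·383 - 0.43 = 0.00972z*, so z* = 1.46/0.00972 = 151.

x* ≈ 383, y* ≈ 36.2, z* ≈ 151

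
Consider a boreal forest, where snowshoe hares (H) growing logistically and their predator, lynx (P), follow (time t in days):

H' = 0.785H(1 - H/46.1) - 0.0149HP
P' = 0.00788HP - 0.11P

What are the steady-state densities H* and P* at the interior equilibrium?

From dP/dt = 0 with P > 0: 0.00788H* = 0.11, so H* = 14.
Substitute into dH/dt = 0: 0.785(1 - 14/46.1) = 0.0149P*.
The bracket is 0.697, giving P* = 0.547/0.0149 = 36.7.

H* ≈ 14, P* ≈ 36.7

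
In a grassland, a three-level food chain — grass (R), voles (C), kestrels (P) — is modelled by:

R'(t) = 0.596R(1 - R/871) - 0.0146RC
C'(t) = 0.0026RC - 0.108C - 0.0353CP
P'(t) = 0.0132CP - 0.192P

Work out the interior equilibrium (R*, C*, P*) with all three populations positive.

R* ≈ 561, C* ≈ 14.5, P* ≈ 38.2

From dP/dt = 0: 0.0132C* = 0.192, so C* = 14.5.
From dR/dt = 0: 0.596(1 - R*/871) = 0.0146·14.5, giving R* = 871·(1 - 0.356) = 561.
From dC/dt = 0: 0.0026·561 - 0.108 = 0.0353P*, so P* = 1.35/0.0353 = 38.2.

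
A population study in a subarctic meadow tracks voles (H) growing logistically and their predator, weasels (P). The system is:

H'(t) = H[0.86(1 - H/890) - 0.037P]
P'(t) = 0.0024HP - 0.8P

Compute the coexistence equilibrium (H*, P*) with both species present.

From dP/dt = 0 with P > 0: 0.0024H* = 0.8, so H* = 333.
Substitute into dH/dt = 0: 0.86(1 - 333/890) = 0.037P*.
The bracket is 0.625, giving P* = 0.538/0.037 = 14.5.

H* ≈ 333, P* ≈ 14.5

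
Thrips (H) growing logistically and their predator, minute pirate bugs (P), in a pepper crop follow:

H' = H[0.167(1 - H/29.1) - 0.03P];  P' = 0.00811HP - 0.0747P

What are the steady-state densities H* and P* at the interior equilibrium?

From dP/dt = 0 with P > 0: 0.00811H* = 0.0747, so H* = 9.21.
Substitute into dH/dt = 0: 0.167(1 - 9.21/29.1) = 0.03P*.
The bracket is 0.683, giving P* = 0.114/0.03 = 3.8.

H* ≈ 9.21, P* ≈ 3.8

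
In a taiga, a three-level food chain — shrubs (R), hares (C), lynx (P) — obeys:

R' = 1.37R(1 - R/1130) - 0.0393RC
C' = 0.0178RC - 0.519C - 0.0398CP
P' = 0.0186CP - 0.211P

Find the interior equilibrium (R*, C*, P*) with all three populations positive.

From dP/dt = 0: 0.0186C* = 0.211, so C* = 11.3.
From dR/dt = 0: 1.37(1 - R*/1130) = 0.0393·11.3, giving R* = 1130·(1 - 0.325) = 762.
From dC/dt = 0: 0.0178·762 - 0.519 = 0.0398P*, so P* = 13/0.0398 = 328.

R* ≈ 762, C* ≈ 11.3, P* ≈ 328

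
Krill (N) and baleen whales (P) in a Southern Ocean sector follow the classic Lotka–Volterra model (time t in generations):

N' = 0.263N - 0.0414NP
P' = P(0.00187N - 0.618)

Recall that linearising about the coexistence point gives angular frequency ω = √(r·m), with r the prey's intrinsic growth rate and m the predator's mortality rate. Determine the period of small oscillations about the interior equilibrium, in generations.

T ≈ 15.6 generations

Here r = 0.263 and m = 0.618, so r·m = 0.163.
ω = √0.163 = 0.403 per generation, hence T = 2π/ω ≈ 15.6 generations.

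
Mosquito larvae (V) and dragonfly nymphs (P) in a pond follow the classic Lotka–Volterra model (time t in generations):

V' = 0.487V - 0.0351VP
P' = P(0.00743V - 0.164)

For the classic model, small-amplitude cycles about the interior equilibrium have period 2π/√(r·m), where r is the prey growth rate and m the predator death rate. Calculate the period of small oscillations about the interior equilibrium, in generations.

T ≈ 22.2 generations

Here r = 0.487 and m = 0.164, so r·m = 0.0799.
ω = √0.0799 = 0.283 per generation, hence T = 2π/ω ≈ 22.2 generations.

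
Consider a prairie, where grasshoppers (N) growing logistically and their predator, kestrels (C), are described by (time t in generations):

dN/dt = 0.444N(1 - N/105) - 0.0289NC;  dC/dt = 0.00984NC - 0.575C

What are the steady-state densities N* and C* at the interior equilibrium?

N* ≈ 58.4, C* ≈ 6.81

From dC/dt = 0 with C > 0: 0.00984N* = 0.575, so N* = 58.4.
Substitute into dN/dt = 0: 0.444(1 - 58.4/105) = 0.0289C*.
The bracket is 0.443, giving C* = 0.197/0.0289 = 6.81.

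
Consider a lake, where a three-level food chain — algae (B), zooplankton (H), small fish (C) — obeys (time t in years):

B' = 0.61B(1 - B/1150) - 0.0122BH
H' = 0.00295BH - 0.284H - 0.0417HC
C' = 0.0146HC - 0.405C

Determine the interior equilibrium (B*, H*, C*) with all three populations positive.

From dC/dt = 0: 0.0146H* = 0.405, so H* = 27.7.
From dB/dt = 0: 0.61(1 - B*/1150) = 0.0122·27.7, giving B* = 1150·(1 - 0.555) = 512.
From dH/dt = 0: 0.00295·512 - 0.284 = 0.0417C*, so C* = 1.23/0.0417 = 29.4.

B* ≈ 512, H* ≈ 27.7, C* ≈ 29.4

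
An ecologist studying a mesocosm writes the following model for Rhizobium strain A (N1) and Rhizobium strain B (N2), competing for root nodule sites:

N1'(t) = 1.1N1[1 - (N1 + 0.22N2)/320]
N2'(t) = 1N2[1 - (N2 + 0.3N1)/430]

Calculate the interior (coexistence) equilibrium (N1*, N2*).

Setting both brackets to zero gives the nullclines N1 + 0.22N2 = 320 and 0.3N1 + N2 = 430.
Substituting N2 = 430 - 0.3N1 into the first: N1(1 - 0.22·0.3) = 320 - 0.22·430.
So N1* = 225/0.934 = 241, and then N2* = 430 - 0.3·241 = 358.

N1* ≈ 241, N2* ≈ 358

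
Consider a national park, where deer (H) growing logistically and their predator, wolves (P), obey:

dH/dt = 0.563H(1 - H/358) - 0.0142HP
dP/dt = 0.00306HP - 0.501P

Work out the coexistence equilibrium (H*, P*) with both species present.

From dP/dt = 0 with P > 0: 0.00306H* = 0.501, so H* = 164.
Substitute into dH/dt = 0: 0.563(1 - 164/358) = 0.0142P*.
The bracket is 0.543, giving P* = 0.306/0.0142 = 21.5.

H* ≈ 164, P* ≈ 21.5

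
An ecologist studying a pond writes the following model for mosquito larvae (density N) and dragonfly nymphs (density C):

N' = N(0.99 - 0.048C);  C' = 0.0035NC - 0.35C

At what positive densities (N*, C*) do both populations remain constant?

Set dC/dt = 0 with C > 0: 0.0035N - 0.35 = 0, so N* = 0.35/0.0035 = 100.
Set dN/dt = 0 with N > 0: 0.99 - 0.048C = 0, so C* = 0.99/0.048 = 20.6.

N* ≈ 100, C* ≈ 20.6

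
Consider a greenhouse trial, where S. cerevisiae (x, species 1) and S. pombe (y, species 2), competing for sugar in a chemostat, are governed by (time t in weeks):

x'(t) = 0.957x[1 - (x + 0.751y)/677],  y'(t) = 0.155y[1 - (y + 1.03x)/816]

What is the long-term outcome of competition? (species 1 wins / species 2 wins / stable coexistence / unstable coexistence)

Compare the nullcline intercepts: K1/α12 = 677/0.751 = 901 > K2 = 816; K2/α21 = 816/1.03 = 792 > K1 = 677.
Since both inequalities hold, each species can invade when rare, so the interior equilibrium is stable.

stable coexistence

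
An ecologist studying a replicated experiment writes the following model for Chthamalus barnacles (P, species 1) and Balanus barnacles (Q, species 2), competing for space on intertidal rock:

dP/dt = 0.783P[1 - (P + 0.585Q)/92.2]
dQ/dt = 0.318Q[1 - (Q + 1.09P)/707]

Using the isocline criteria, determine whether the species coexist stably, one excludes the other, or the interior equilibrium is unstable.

species 2 excludes species 1

Compare the nullcline intercepts: K1/α12 = 92.2/0.585 = 158 < K2 = 707; K2/α21 = 707/1.09 = 649 > K1 = 92.2.
Since the inequalities point opposite ways, species 2 can invade but species 1 cannot.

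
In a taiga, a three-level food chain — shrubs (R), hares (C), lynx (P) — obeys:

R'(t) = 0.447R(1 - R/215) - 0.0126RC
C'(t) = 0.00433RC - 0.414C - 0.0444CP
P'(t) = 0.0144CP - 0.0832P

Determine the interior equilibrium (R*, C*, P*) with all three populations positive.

From dP/dt = 0: 0.0144C* = 0.0832, so C* = 5.78.
From dR/dt = 0: 0.447(1 - R*/215) = 0.0126·5.78, giving R* = 215·(1 - 0.163) = 180.
From dC/dt = 0: 0.00433·180 - 0.414 = 0.0444P*, so P* = 0.365/0.0444 = 8.23.

R* ≈ 180, C* ≈ 5.78, P* ≈ 8.23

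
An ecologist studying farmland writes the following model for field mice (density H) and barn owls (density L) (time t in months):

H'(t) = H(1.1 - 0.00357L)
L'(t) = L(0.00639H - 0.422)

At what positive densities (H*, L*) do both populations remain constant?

H* ≈ 66, L* ≈ 308

Set dL/dt = 0 with L > 0: 0.00639H - 0.422 = 0, so H* = 0.422/0.00639 = 66.
Set dH/dt = 0 with H > 0: 1.1 - 0.00357L = 0, so L* = 1.1/0.00357 = 308.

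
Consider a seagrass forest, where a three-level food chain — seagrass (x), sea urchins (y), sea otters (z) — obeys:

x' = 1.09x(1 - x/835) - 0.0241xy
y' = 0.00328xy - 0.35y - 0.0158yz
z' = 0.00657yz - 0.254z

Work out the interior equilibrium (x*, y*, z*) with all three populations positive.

From dz/dt = 0: 0.00657y* = 0.254, so y* = 38.7.
From dx/dt = 0: 1.09(1 - x*/835) = 0.0241·38.7, giving x* = 835·(1 - 0.855) = 121.
From dy/dt = 0: 0.00328·121 - 0.35 = 0.0158z*, so z* = 0.0477/0.0158 = 3.02.

x* ≈ 121, y* ≈ 38.7, z* ≈ 3.02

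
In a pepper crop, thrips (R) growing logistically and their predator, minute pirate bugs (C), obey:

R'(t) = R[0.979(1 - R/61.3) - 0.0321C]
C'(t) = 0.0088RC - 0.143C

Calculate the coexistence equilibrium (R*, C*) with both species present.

From dC/dt = 0 with C > 0: 0.0088R* = 0.143, so R* = 16.2.
Substitute into dR/dt = 0: 0.979(1 - 16.2/61.3) = 0.0321C*.
The bracket is 0.735, giving C* = 0.719/0.0321 = 22.4.

R* ≈ 16.2, C* ≈ 22.4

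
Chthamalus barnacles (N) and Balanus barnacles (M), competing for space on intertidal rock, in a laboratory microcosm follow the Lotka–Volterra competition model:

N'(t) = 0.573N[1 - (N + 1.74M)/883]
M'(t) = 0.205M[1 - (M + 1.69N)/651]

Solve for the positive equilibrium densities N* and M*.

N* ≈ 129, M* ≈ 434

Setting both brackets to zero gives the nullclines N + 1.74M = 883 and 1.69N + M = 651.
Substituting M = 651 - 1.69N into the first: N(1 - 1.74·1.69) = 883 - 1.74·651.
So N* = -250/-1.94 = 129, and then M* = 651 - 1.69·129 = 434.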